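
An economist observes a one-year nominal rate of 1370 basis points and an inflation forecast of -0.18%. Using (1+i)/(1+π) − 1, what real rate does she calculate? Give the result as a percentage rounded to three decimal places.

13.905%

1 + r = 1.13700 / 0.99820 = 1.139050
r = 1.139050 − 1 = 13.9050%, i.e. 13.905%.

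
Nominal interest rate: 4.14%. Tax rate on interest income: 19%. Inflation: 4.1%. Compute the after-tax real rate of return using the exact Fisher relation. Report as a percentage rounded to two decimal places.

After-tax nominal return = 4.14% × (1 − 0.19) = 3.3534%.
1 + r = 1.033534 / 1.04100 = 0.992828
After-tax real rate = 0.992828 − 1 → -0.72%.

-0.72%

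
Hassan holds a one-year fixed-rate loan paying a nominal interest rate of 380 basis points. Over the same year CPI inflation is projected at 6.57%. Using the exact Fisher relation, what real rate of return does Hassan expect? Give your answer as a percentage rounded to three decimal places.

-2.599%

By the Fisher relation, 1 + r = (1 + i)/(1 + π).
1 + r = 1.03800 / 1.06570 = 0.974008
r = 0.974008 − 1 = -2.5992%, i.e. -2.599%.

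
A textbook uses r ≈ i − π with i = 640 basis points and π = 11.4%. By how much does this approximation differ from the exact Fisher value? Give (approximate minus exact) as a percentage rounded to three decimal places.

-0.512%

Approximate: r ≈ 6.400% − 11.400% = -5.0000%
Exact: (1 + 0.0640)/(1 + 0.1140) − 1 = -4.4883%
Error = -5.0000% − (-4.4883%) = -0.5117% → -0.512%.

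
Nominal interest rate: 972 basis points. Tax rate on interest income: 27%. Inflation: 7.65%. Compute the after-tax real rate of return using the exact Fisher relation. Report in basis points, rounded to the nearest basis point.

-52 basis points

After-tax nominal return = 9.72% × (1 − 0.27) = 7.0956%.
1 + r = 1.070956 / 1.07650 = 0.99484998
After-tax real rate = 0.99484998 − 1 → -52 basis points.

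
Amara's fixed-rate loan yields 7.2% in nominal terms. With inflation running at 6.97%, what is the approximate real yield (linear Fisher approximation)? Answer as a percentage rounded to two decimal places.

r ≈ i − π = 7.2% − 6.97% = 0.23%.

0.23%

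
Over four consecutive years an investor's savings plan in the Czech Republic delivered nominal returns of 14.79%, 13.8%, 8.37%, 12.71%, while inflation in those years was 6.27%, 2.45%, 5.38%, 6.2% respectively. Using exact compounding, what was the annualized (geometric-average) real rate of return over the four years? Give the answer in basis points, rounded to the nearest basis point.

697 basis points

Nominal growth factor = 1.1479 × 1.1380 × 1.0837 × 1.1271 = 1.59557727
Price-level growth factor = 1.0627 × 1.0245 × 1.0538 × 1.0620 = 1.21844338
Real growth factor = 1.59557727 / 1.21844338 = 1.30952106
Annualized real rate = 1.30952106^(1/4) − 1 = 6.9740% → 697 basis points.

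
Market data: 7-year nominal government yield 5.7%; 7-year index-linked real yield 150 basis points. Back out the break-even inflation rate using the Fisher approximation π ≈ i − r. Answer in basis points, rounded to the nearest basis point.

420 basis points

π ≈ i − r = 5.7% − 1.5% → 420 basis points.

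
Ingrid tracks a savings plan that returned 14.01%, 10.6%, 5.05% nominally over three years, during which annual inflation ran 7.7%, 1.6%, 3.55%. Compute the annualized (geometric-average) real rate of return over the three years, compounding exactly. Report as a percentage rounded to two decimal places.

Nominal growth factor = 1.1401 × 1.1060 × 1.0505 = 1.32462861
Price-level growth factor = 1.0770 × 1.0160 × 1.0355 = 1.13307724
Real growth factor = 1.32462861 / 1.13307724 = 1.16905411
Annualized real rate = 1.16905411^(1/3) − 1 = 5.3444% → 5.34%.

5.34%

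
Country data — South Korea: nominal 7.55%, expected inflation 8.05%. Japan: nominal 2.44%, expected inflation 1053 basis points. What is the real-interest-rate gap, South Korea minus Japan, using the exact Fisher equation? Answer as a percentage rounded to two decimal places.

South Korea: (1 + 0.0755)/(1 + 0.0805) − 1 = -0.4627%
Japan: (1 + 0.0244)/(1 + 0.1053) − 1 = -7.3193%
Differential = -0.4627% − (-7.3193%) = 6.8565% → 6.86%.

6.86%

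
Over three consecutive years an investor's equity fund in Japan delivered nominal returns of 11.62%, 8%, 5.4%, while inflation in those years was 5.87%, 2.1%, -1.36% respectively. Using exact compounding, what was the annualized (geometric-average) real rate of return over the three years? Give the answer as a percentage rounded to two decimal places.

6.02%

Nominal growth factor = 1.1162 × 1.0800 × 1.0540 = 1.27059278
Price-level growth factor = 1.0587 × 1.0210 × 0.9864 = 1.06623202
Real growth factor = 1.27059278 / 1.06623202 = 1.19166632
Annualized real rate = 1.19166632^(1/3) − 1 = 6.0193% → 6.02%.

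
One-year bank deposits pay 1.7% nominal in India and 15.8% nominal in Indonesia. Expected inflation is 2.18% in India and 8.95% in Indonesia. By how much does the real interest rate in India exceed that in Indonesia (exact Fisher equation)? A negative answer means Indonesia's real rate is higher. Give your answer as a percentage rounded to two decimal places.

-6.76%

India: (1 + 0.0170)/(1 + 0.0218) − 1 = -0.4698%
Indonesia: (1 + 0.1580)/(1 + 0.0895) − 1 = 6.2873%
Differential = -0.4698% − 6.2873% = -6.7570% → -6.76%.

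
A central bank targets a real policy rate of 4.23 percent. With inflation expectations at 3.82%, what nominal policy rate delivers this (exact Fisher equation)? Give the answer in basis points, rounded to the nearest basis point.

821 basis points

(1 + i) = (1 + r)(1 + π) = 1.04230 × 1.03820 = 1.08211586
i = 1.08211586 − 1, so the required nominal rate is 821 basis points.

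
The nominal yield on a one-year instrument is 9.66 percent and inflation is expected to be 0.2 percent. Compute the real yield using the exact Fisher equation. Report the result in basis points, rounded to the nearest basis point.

944 basis points

By the Fisher equation, 1 + r = (1 + i)/(1 + π).
1 + r = 1.09660 / 1.00200 = 1.094411
r = 1.094411 − 1 = 9.4411%, i.e. 944 basis points.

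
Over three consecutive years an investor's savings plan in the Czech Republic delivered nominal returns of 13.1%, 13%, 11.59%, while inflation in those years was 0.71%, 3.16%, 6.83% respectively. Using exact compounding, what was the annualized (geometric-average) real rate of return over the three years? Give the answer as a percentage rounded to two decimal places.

8.72%

Compound the nominal returns: 1.1310 × 1.1300 × 1.1159 = 1.42615368.
Compound inflation: 1.0071 × 1.0316 × 1.0683 = 1.10988289.
Deflate: 1.42615368 / 1.10988289 = 1.28495870.
Annualized real rate = 1.28495870^(1/3) − 1 = 8.7167% → 8.72%.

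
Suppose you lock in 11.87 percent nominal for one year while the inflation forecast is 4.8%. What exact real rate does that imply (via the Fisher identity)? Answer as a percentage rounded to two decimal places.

6.75%

1 + r = 1.11870 / 1.04800 = 1.067462
r = 1.067462 − 1 = 6.7462%, i.e. 6.75%.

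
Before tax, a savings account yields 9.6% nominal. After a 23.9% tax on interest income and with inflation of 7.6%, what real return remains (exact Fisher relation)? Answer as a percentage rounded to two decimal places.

-0.27%

After-tax nominal return = 9.6% × (1 − 0.239) = 7.3056%.
1 + r = 1.073056 / 1.07600 = 0.997264
After-tax real rate = 0.997264 − 1 → -0.27%.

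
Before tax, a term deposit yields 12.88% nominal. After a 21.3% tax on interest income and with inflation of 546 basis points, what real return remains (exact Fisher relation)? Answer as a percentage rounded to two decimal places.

After-tax nominal return = 12.88% × (1 − 0.213) = 10.13656%.
1 + r = 1.1013656 / 1.05460 = 1.044344
After-tax real rate = 1.044344 − 1 → 4.43%.

4.43%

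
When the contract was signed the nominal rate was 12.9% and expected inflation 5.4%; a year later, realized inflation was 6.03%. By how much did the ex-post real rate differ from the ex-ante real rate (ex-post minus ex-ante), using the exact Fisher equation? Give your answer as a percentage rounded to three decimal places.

-0.636%

Ex-ante: (1 + 0.1290)/(1 + 0.0540) − 1 = 7.11575%
Ex-post: (1 + 0.1290)/(1 + 0.0603) − 1 = 6.47930%
Difference (ex-post − ex-ante) = -0.63645% → -0.636%.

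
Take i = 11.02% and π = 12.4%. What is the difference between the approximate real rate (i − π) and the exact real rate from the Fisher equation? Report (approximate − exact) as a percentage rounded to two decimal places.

-0.15%

Approximate: r ≈ 11.020% − 12.400% = -1.3800%
Exact: (1 + 0.1102)/(1 + 0.1240) − 1 = -1.2278%
Error = -1.3800% − (-1.2278%) = -0.1522% → -0.15%.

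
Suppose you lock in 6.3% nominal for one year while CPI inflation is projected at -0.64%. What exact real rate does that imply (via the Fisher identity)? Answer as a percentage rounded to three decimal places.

6.985%

1 + r = 1.06300 / 0.99360 = 1.069847
r = 1.069847 − 1 = 6.9847%, i.e. 6.985%.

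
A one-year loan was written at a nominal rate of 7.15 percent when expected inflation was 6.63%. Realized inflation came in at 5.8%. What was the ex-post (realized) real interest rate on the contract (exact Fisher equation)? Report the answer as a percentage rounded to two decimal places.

Ex-post: (1 + 0.0715)/(1 + 0.0580) − 1 = 1.2760%
So the realized real rate is 1.28%.

1.28%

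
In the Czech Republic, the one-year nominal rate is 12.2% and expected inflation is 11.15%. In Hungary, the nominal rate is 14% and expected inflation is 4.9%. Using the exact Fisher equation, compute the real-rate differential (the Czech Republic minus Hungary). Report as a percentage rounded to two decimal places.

-7.73%

The Czech Republic: (1 + 0.1220)/(1 + 0.1115) − 1 = 0.9447%
Hungary: (1 + 0.1400)/(1 + 0.0490) − 1 = 8.6749%
Differential = 0.9447% − 8.6749% = -7.7303% → -7.73%.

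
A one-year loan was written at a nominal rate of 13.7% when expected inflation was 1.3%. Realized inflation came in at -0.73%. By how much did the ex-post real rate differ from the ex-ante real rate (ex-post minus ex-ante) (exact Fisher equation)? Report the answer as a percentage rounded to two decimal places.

Ex-ante: (1 + 0.1370)/(1 + 0.0130) − 1 = 12.2409%
Ex-post: (1 + 0.1370)/(1 − 0.0073) − 1 = 14.5361%
Difference (ex-post − ex-ante) = 2.2952% → 2.30%.

2.30%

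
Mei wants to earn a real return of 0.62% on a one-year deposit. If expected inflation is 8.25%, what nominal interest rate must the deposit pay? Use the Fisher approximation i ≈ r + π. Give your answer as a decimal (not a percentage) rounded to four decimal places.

i ≈ r + π = 0.62% + 8.25% = 0.0887.

0.0887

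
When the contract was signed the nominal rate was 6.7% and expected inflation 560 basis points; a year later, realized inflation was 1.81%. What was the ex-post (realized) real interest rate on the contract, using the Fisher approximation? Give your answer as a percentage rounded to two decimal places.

Ex-post: 6.7% − 1.81% = 4.890%
So the realized real rate is 4.89%.

4.89%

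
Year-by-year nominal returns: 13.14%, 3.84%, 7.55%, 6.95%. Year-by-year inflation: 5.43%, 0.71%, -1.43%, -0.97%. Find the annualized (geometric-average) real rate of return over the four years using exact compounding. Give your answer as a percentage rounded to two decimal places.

Nominal growth factor = 1.1314 × 1.0384 × 1.0755 × 1.0695 = 1.35136310
Price-level growth factor = 1.0543 × 1.0071 × 0.9857 × 0.9903 = 1.03644996
Real growth factor = 1.35136310 / 1.03644996 = 1.30383826
Annualized real rate = 1.30383826^(1/4) − 1 = 6.8577% → 6.86%.

6.86%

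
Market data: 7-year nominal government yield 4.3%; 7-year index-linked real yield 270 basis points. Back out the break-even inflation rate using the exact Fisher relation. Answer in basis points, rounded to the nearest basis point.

(1 + π) = (1 + i)/(1 + r) = 1.04300 / 1.02700 = 1.015579
Break-even inflation = 1.015579 − 1 → 156 basis points.

156 basis points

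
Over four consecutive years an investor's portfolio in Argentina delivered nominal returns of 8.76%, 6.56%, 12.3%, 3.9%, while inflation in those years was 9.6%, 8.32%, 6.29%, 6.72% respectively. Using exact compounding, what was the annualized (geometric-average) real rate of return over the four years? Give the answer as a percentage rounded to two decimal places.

Nominal growth factor = 1.0876 × 1.0656 × 1.1230 × 1.0390 = 1.35225537
Price-level growth factor = 1.0960 × 1.0832 × 1.0629 × 1.0672 = 1.34665835
Real growth factor = 1.35225537 / 1.34665835 = 1.00415623
Annualized real rate = 1.00415623^(1/4) − 1 = 0.1037% → 0.10%.

0.10%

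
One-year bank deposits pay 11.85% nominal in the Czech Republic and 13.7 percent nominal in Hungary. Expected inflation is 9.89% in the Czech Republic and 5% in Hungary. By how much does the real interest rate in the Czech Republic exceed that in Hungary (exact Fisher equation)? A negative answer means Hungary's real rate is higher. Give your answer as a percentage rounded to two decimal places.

The Czech Republic: (1 + 0.1185)/(1 + 0.0989) − 1 = 1.7836%
Hungary: (1 + 0.1370)/(1 + 0.0500) − 1 = 8.2857%
Differential = 1.7836% − 8.2857% = -6.5021% → -6.50%.

-6.50%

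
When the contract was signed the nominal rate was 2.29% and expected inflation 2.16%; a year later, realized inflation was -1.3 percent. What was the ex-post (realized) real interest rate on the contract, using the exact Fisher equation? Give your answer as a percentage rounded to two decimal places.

Ex-post: (1 + 0.0229)/(1 − 0.0130) − 1 = 3.6373%
So the realized real rate is 3.64%.

3.64%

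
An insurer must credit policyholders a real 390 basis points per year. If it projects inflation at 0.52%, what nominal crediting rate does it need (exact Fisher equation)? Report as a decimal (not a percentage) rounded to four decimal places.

(1 + i) = (1 + r)(1 + π) = 1.03900 × 1.00520 = 1.0444028
i = 1.0444028 − 1, so the required nominal rate is 0.0444.

0.0444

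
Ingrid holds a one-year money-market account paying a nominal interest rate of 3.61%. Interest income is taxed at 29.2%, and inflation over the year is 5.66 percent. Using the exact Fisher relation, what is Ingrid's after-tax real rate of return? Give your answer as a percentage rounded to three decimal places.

-2.938%

After-tax nominal return = 3.61% × (1 − 0.292) = 2.55588%.
1 + r = 1.0255588 / 1.05660 = 0.970622
After-tax real rate = 0.970622 − 1 → -2.938%.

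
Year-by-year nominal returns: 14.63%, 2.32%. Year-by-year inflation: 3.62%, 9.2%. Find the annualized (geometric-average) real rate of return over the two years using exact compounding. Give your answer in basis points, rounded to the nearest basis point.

181 basis points

Nominal growth factor = 1.1463 × 1.0232 = 1.17289416
Price-level growth factor = 1.0362 × 1.0920 = 1.13153040
Real growth factor = 1.17289416 / 1.13153040 = 1.03655559
Annualized real rate = 1.03655559^(1/2) − 1 = 1.8114% → 181 basis points.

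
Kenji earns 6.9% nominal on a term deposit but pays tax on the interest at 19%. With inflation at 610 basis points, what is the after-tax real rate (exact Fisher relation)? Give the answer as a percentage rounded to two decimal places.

-0.48%

After-tax nominal return = 6.9% × (1 − 0.19) = 5.5890%.
1 + r = 1.05589 / 1.06100 = 0.995184
After-tax real rate = 0.995184 − 1 → -0.48%.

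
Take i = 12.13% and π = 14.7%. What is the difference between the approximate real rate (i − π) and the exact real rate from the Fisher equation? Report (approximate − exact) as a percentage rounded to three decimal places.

Approximate: r ≈ 12.130% − 14.700% = -2.5700%
Exact: (1 + 0.1213)/(1 + 0.1470) − 1 = -2.2406%
Error = -2.5700% − (-2.2406%) = -0.3294% → -0.329%.

-0.329%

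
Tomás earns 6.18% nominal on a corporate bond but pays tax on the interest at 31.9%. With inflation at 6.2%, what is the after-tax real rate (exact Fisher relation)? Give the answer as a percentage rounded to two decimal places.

-1.88%

After-tax nominal return = 6.18% × (1 − 0.319) = 4.20858%.
1 + r = 1.0420858 / 1.06200 = 0.981248
After-tax real rate = 0.981248 − 1 → -1.88%.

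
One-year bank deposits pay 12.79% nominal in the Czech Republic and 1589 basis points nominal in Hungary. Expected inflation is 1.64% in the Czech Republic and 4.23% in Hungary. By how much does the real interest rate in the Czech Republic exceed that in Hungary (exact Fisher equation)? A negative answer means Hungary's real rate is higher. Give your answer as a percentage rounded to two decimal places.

The Czech Republic: (1 + 0.1279)/(1 + 0.0164) − 1 = 10.9701%
Hungary: (1 + 0.1589)/(1 + 0.0423) − 1 = 11.1868%
Differential = 10.9701% − 11.1868% = -0.2167% → -0.22%.

-0.22%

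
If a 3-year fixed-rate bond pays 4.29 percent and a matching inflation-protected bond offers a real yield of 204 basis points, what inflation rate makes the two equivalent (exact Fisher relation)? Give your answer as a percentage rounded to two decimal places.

(1 + π) = (1 + i)/(1 + r) = 1.04290 / 1.02040 = 1.0220502
Break-even inflation = 1.0220502 − 1 → 2.21%.

2.21%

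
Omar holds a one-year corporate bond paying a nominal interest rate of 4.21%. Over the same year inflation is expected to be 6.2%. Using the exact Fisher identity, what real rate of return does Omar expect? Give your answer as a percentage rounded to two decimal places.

1 + r = 1.04210 / 1.06200 = 0.981262
r = 0.981262 − 1 = -1.8738%, i.e. -1.87%.

-1.87%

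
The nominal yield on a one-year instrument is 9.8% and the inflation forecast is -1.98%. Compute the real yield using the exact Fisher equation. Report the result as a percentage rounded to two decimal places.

1 + r = 1.09800 / 0.98020 = 1.120180
r = 1.120180 − 1 = 12.0180%, i.e. 12.02%.

12.02%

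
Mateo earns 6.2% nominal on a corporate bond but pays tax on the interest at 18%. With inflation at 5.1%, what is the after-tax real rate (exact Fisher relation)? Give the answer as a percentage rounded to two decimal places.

After-tax nominal return = 6.2% × (1 − 0.18) = 5.0840%.
1 + r = 1.05084 / 1.05100 = 0.999848
After-tax real rate = 0.999848 − 1 → -0.02%.

-0.02%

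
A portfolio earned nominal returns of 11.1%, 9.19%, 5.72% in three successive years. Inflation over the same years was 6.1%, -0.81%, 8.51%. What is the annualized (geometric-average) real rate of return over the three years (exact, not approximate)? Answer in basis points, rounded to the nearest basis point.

Compound the nominal returns: 1.1110 × 1.0919 × 1.0572 = 1.28249027.
Compound inflation: 1.0610 × 0.9919 × 1.0851 = 1.14196564.
Deflate: 1.28249027 / 1.14196564 = 1.12305504.
Annualized real rate = 1.12305504^(1/3) − 1 = 3.9442% → 394 basis points.

394 basis points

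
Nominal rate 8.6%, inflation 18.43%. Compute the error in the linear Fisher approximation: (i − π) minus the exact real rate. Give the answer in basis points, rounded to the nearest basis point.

Approximate: r ≈ 8.600% − 18.430% = -9.8300%
Exact: (1 + 0.0860)/(1 + 0.1843) − 1 = -8.3003%
Error = -9.8300% − (-8.3003%) = -1.5297% → -153 basis points.

-153 basis points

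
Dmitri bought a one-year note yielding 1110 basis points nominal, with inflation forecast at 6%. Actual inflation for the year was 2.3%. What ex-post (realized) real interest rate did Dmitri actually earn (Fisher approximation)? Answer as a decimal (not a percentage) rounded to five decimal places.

Ex-post: 11.1% − 2.3% = 8.800%
So the realized real rate is 0.08800.

0.08800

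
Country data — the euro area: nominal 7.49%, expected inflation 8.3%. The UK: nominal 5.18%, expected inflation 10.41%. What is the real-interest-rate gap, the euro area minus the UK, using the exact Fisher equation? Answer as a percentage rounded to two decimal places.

3.99%

The euro area: (1 + 0.0749)/(1 + 0.0830) − 1 = -0.7479%
The UK: (1 + 0.0518)/(1 + 0.1041) − 1 = -4.7369%
Differential = -0.7479% − (-4.7369%) = 3.9890% → 3.99%.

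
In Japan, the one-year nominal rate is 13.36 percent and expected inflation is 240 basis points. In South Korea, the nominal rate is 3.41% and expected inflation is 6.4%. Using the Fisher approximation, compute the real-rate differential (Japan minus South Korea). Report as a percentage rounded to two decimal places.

13.95%

Japan: 13.36% − 2.4% = 10.960%
South Korea: 3.41% − 6.4% = -2.990%
Differential = 13.950% → 13.95%.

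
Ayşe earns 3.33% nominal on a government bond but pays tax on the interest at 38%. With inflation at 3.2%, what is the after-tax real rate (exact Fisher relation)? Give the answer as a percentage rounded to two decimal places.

After-tax nominal return = 3.33% × (1 − 0.38) = 2.0646%.
1 + r = 1.020646 / 1.03200 = 0.988998
After-tax real rate = 0.988998 − 1 → -1.10%.

-1.10%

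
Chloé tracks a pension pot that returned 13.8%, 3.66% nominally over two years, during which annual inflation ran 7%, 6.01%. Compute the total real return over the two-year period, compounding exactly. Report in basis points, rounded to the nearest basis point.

Compound the nominal returns: 1.1380 × 1.0366 = 1.179651.
Compound inflation: 1.0700 × 1.0601 = 1.134307.
Deflate: 1.179651 / 1.134307 = 1.039975.
Total real return = 1.039975 − 1 → 400 basis points.

400 basis points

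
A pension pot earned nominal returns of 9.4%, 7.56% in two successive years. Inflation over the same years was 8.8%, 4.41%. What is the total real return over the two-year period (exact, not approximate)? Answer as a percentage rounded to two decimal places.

Compound the nominal returns: 1.0940 × 1.0756 = 1.176706.
Compound inflation: 1.0880 × 1.0441 = 1.135981.
Deflate: 1.176706 / 1.135981 = 1.035851.
Total real return = 1.035851 − 1 → 3.59%.

3.59%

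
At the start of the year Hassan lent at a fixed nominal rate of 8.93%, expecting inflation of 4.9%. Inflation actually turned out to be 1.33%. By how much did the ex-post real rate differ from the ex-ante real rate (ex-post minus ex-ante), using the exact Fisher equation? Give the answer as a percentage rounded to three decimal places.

Ex-ante: (1 + 0.0893)/(1 + 0.0490) − 1 = 3.84175%
Ex-post: (1 + 0.0893)/(1 + 0.0133) − 1 = 7.50025%
Difference (ex-post − ex-ante) = 3.65849% → 3.658%.

3.658%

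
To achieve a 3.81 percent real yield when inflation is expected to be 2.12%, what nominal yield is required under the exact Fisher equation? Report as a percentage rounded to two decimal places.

(1 + i) = (1 + r)(1 + π) = 1.03810 × 1.02120 = 1.06010772
i = 1.06010772 − 1, so the required nominal rate is 6.01%.

6.01%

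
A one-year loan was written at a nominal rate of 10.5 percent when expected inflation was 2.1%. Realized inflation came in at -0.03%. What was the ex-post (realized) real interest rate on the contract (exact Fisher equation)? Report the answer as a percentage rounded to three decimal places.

10.533%

Ex-post: (1 + 0.1050)/(1 − 0.0003) − 1 = 10.5332%
So the realized real rate is 10.533%.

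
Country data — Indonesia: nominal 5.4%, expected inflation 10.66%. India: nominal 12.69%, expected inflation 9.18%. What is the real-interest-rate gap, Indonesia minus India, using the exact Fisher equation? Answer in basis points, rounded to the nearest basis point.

-797 basis points

Indonesia: (1 + 0.0540)/(1 + 0.1066) − 1 = -4.7533%
India: (1 + 0.1269)/(1 + 0.0918) − 1 = 3.2149%
Differential = -4.7533% − 3.2149% = -7.9682% → -797 basis points.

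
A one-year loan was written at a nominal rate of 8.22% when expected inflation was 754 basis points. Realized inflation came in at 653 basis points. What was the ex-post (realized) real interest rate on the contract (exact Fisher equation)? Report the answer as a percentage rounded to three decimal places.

Ex-post: (1 + 0.0822)/(1 + 0.0653) − 1 = 1.5864%
So the realized real rate is 1.586%.

1.586%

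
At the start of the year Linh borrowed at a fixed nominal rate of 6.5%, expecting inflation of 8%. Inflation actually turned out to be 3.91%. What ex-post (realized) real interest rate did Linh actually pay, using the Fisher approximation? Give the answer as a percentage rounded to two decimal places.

Ex-post: 6.5% − 3.91% = 2.590%
So the realized real rate is 2.59%.

2.59%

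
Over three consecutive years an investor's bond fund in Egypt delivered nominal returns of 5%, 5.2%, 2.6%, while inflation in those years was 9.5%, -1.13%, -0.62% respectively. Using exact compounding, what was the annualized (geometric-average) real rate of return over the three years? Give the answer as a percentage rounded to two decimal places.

Compound the nominal returns: 1.0500 × 1.0520 × 1.0260 = 1.13331960.
Compound inflation: 1.0950 × 0.9887 × 0.9938 = 1.07591422.
Deflate: 1.13331960 / 1.07591422 = 1.05335498.
Annualized real rate = 1.05335498^(1/3) − 1 = 1.7478% → 1.75%.

1.75%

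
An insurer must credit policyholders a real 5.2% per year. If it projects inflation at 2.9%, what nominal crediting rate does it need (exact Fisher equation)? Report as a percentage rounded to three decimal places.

8.251%

(1 + i) = (1 + r)(1 + π) = 1.05200 × 1.02900 = 1.082508
i = 1.082508 − 1, so the required nominal rate is 8.251%.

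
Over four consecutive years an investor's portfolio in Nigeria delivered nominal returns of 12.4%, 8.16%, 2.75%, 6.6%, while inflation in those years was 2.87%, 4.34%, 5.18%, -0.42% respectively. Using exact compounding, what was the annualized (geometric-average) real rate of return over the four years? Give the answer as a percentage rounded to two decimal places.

4.32%

Nominal growth factor = 1.1240 × 1.0816 × 1.0275 × 1.0660 = 1.33159460
Price-level growth factor = 1.0287 × 1.0434 × 1.0518 × 0.9958 = 1.12420331
Real growth factor = 1.33159460 / 1.12420331 = 1.18447845
Annualized real rate = 1.18447845^(1/4) − 1 = 4.3234% → 4.32%.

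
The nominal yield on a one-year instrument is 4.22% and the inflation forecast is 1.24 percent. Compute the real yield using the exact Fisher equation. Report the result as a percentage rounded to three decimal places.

By the Fisher relation, 1 + r = (1 + i)/(1 + π).
1 + r = 1.04220 / 1.01240 = 1.02943501
r = 1.02943501 − 1 = 2.943501%, i.e. 2.944%.

2.944%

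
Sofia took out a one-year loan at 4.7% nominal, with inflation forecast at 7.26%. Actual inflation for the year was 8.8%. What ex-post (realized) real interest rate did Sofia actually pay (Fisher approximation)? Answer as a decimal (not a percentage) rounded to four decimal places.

Ex-post: 4.7% − 8.8% = -4.100%
So the realized real rate is -0.0410.

-0.0410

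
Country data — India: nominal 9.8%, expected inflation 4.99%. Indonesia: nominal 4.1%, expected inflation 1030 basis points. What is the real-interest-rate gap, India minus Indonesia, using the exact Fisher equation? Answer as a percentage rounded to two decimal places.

10.20%

India: (1 + 0.0980)/(1 + 0.0499) − 1 = 4.5814%
Indonesia: (1 + 0.0410)/(1 + 0.1030) − 1 = -5.6210%
Differential = 4.5814% − (-5.6210%) = 10.2024% → 10.20%.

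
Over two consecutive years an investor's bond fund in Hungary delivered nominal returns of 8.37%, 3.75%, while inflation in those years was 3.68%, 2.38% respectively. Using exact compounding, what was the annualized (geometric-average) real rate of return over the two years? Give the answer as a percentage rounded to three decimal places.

2.919%

Nominal growth factor = 1.0837 × 1.0375 = 1.124338750
Price-level growth factor = 1.0368 × 1.0238 = 1.061475840
Real growth factor = 1.124338750 / 1.061475840 = 1.059222177
Annualized real rate = 1.059222177^(1/2) − 1 = 2.91852% → 2.919%.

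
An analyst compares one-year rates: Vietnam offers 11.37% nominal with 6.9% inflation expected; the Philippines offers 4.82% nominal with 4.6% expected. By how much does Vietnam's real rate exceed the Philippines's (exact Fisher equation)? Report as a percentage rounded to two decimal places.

Vietnam: (1 + 0.1137)/(1 + 0.0690) − 1 = 4.1815%
The Philippines: (1 + 0.0482)/(1 + 0.0460) − 1 = 0.2103%
Differential = 4.1815% − 0.2103% = 3.9712% → 3.97%.

3.97%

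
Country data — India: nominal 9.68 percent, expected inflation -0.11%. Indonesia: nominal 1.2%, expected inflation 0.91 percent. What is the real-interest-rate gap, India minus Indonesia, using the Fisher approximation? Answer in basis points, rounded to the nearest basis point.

India: 9.68% − (-0.11%) = 9.790%
Indonesia: 1.2% − 0.91% = 0.290%
Differential = 9.500% → 950 basis points.

950 basis points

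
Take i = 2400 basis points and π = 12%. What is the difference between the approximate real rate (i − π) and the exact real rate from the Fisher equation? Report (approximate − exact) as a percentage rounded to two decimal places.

1.29%

Approximate: r ≈ 24.000% − 12.000% = 12.0000%
Exact: (1 + 0.2400)/(1 + 0.1200) − 1 = 10.7143%
Error = 12.0000% − 10.7143% = 1.2857% → 1.29%.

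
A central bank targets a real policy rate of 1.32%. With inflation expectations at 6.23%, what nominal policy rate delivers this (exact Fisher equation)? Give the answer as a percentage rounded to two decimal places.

7.63%

(1 + i) = (1 + r)(1 + π) = 1.01320 × 1.06230 = 1.07632236
i = 1.07632236 − 1, so the required nominal rate is 7.63%.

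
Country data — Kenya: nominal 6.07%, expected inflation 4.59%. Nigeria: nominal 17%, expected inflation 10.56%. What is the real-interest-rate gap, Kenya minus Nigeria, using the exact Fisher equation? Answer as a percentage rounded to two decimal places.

-4.41%

Kenya: (1 + 0.0607)/(1 + 0.0459) − 1 = 1.4150%
Nigeria: (1 + 0.1700)/(1 + 0.1056) − 1 = 5.8249%
Differential = 1.4150% − 5.8249% = -4.4098% → -4.41%.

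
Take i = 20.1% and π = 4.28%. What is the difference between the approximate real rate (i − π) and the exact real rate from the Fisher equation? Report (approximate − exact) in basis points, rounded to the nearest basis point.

Approximate: r ≈ 20.100% − 4.280% = 15.8200%
Exact: (1 + 0.2010)/(1 + 0.0428) − 1 = 15.1707%
Error = 15.8200% − 15.1707% = 0.6493% → 65 basis points.

65 basis points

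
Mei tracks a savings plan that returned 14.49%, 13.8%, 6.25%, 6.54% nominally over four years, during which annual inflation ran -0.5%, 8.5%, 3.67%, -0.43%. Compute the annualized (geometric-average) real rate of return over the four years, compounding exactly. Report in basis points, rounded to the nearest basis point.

726 basis points

Nominal growth factor = 1.1449 × 1.1380 × 1.0625 × 1.0654 = 1.47486221
Price-level growth factor = 0.9950 × 1.0850 × 1.0367 × 0.9957 = 1.11438286
Real growth factor = 1.47486221 / 1.11438286 = 1.32347891
Annualized real rate = 1.32347891^(1/4) − 1 = 7.2579% → 726 basis points.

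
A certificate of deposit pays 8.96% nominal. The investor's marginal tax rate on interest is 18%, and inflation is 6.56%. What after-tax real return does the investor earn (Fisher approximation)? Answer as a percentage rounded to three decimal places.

0.787%

After-tax nominal return = 8.96% × (1 − 0.18) = 7.3472%.
r ≈ 7.3472% − 6.56% → 0.787%.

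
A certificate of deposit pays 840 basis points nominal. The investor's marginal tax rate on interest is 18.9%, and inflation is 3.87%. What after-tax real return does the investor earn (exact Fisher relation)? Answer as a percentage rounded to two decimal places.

2.83%

After-tax nominal return = 8.4% × (1 − 0.189) = 6.8124%.
1 + r = 1.068124 / 1.03870 = 1.028328
After-tax real rate = 1.028328 − 1 → 2.83%.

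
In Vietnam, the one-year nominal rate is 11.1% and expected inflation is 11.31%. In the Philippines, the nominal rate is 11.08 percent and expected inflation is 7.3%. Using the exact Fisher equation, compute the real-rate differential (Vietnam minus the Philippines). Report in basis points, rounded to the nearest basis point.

Vietnam: (1 + 0.1110)/(1 + 0.1131) − 1 = -0.1887%
The Philippines: (1 + 0.1108)/(1 + 0.0730) − 1 = 3.5228%
Differential = -0.1887% − 3.5228% = -3.7115% → -371 basis points.

-371 basis points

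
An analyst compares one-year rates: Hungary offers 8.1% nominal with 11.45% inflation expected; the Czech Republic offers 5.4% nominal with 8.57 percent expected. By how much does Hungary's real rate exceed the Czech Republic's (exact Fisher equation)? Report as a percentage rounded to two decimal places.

-0.09%

Hungary: (1 + 0.0810)/(1 + 0.1145) − 1 = -3.0058%
The Czech Republic: (1 + 0.0540)/(1 + 0.0857) − 1 = -2.9198%
Differential = -3.0058% − (-2.9198%) = -0.0861% → -0.09%.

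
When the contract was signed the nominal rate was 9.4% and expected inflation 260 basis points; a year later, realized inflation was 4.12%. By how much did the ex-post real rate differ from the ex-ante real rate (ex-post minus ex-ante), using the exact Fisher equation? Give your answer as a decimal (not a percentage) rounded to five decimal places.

Ex-ante: (1 + 0.0940)/(1 + 0.0260) − 1 = 6.6277%
Ex-post: (1 + 0.0940)/(1 + 0.0412) − 1 = 5.0711%
Difference (ex-post − ex-ante) = -1.5566% → -0.01557.

-0.01557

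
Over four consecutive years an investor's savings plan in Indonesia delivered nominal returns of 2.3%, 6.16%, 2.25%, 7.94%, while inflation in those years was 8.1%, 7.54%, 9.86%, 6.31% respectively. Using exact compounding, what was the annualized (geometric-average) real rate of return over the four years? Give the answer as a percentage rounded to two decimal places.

-3.07%

Nominal growth factor = 1.0230 × 1.0616 × 1.0225 × 1.0794 = 1.19862208
Price-level growth factor = 1.0810 × 1.0754 × 1.0986 × 1.0631 = 1.35771757
Real growth factor = 1.19862208 / 1.35771757 = 0.88282137
Annualized real rate = 0.88282137^(1/4) − 1 = -3.0678% → -3.07%.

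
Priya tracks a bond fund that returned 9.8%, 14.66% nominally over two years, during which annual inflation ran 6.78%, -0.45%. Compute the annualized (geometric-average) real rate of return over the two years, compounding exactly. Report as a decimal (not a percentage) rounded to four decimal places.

0.0883

Nominal growth factor = 1.0980 × 1.1466 = 1.25896680
Price-level growth factor = 1.0678 × 0.9955 = 1.06299490
Real growth factor = 1.25896680 / 1.06299490 = 1.18435827
Annualized real rate = 1.18435827^(1/2) − 1 = 8.8282% → 0.0883.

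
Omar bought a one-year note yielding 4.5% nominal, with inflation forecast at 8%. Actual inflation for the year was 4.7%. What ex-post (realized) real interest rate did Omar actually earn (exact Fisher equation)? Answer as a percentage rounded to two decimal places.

Ex-post: (1 + 0.0450)/(1 + 0.0470) − 1 = -0.1910%
So the realized real rate is -0.19%.

-0.19%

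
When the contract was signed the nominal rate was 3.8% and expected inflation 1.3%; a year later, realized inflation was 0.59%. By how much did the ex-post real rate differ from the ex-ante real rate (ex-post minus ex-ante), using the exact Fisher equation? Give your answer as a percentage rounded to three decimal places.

Ex-ante: (1 + 0.0380)/(1 + 0.0130) − 1 = 2.4679%
Ex-post: (1 + 0.0380)/(1 + 0.0059) − 1 = 3.1912%
Difference (ex-post − ex-ante) = 0.7233% → 0.723%.

0.723%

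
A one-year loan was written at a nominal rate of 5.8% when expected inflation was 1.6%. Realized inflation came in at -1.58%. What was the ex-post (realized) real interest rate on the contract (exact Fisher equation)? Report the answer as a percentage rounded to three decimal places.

Ex-post: (1 + 0.0580)/(1 − 0.0158) − 1 = 7.49848%
So the realized real rate is 7.498%.

7.498%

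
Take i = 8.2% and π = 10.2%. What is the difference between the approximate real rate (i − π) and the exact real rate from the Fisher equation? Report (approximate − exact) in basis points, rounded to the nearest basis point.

-19 basis points

Approximate: r ≈ 8.200% − 10.200% = -2.0000%
Exact: (1 + 0.0820)/(1 + 0.1020) − 1 = -1.8149%
Error = -2.0000% − (-1.8149%) = -0.1851% → -19 basis points.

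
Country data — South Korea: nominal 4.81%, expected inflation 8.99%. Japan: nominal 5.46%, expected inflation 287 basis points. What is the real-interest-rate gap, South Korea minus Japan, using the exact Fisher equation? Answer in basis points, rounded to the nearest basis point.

-635 basis points

South Korea: (1 + 0.0481)/(1 + 0.0899) − 1 = -3.8352%
Japan: (1 + 0.0546)/(1 + 0.0287) − 1 = 2.5177%
Differential = -3.8352% − 2.5177% = -6.3530% → -635 basis points.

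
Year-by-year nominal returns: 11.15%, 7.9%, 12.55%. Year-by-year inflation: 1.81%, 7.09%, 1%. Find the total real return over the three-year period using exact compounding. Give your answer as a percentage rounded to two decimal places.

22.58%

Compound the nominal returns: 1.1115 × 1.0790 × 1.1255 = 1.349822.
Compound inflation: 1.0181 × 1.0709 × 1.0100 = 1.101186.
Deflate: 1.349822 / 1.101186 = 1.225789.
Total real return = 1.225789 − 1 → 22.58%.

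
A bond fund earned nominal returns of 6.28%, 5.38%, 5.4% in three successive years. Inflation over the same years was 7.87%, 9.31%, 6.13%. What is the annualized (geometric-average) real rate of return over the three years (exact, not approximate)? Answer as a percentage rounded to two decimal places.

Compound the nominal returns: 1.0628 × 1.0538 × 1.0540 = 1.18045749.
Compound inflation: 1.0787 × 1.0931 × 1.0613 = 1.25140745.
Deflate: 1.18045749 / 1.25140745 = 0.94330386.
Annualized real rate = 0.94330386^(1/3) − 1 = -1.9268% → -1.93%.

-1.93%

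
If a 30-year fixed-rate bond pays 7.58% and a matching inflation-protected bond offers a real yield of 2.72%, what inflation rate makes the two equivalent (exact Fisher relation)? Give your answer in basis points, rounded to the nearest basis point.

(1 + π) = (1 + i)/(1 + r) = 1.07580 / 1.02720 = 1.047313
Break-even inflation = 1.047313 − 1 → 473 basis points.

473 basis points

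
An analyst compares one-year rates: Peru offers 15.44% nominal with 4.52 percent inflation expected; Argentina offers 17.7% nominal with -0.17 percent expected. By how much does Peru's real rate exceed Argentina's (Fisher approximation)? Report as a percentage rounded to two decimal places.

-6.95%

Peru: 15.44% − 4.52% = 10.920%
Argentina: 17.7% − (-0.17%) = 17.870%
Differential = -6.950% → -6.95%.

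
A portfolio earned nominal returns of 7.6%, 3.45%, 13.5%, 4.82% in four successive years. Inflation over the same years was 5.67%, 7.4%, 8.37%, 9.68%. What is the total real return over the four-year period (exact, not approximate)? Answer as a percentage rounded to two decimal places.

-1.83%

Compound the nominal returns: 1.0760 × 1.0345 × 1.1350 × 1.0482 = 1.324289.
Compound inflation: 1.0567 × 1.0740 × 1.0837 × 1.0968 = 1.348940.
Deflate: 1.324289 / 1.348940 = 0.981726.
Total real return = 0.981726 − 1 → -1.83%.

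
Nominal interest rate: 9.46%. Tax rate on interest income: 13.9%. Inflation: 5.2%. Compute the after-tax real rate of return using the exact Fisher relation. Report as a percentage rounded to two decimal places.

After-tax nominal return = 9.46% × (1 − 0.139) = 8.14506%.
1 + r = 1.0814506 / 1.05200 = 1.027995
After-tax real rate = 1.027995 − 1 → 2.80%.

2.80%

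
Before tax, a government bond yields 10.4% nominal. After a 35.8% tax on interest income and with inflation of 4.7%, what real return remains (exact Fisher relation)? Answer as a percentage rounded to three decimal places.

1.888%

After-tax nominal return = 10.4% × (1 − 0.358) = 6.6768%.
1 + r = 1.066768 / 1.04700 = 1.018881
After-tax real rate = 1.018881 − 1 → 1.888%.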